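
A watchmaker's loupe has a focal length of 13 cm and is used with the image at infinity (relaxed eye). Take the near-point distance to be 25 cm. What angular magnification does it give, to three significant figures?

1.92

M = D/f = 25/13 = 1.923.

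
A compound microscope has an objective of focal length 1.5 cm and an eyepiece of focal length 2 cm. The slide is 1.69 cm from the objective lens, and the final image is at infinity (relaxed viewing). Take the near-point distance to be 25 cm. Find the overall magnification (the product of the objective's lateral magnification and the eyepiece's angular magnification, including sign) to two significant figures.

Objective: 1/d_i = 1/f_obj - 1/d_o = 1/1.5 - 1/1.69 = 0.07495 cm^-1, so d_i = 13.342 cm.
m_obj = -d_i/d_o = -13.342/1.69 = -7.895.
Eyepiece angular magnification (image at infinity): M_eye = D/f_e = 25/2 = 12.500.
Overall M = m_obj x M_eye = (-7.895)(12.500) = -98.68.

-99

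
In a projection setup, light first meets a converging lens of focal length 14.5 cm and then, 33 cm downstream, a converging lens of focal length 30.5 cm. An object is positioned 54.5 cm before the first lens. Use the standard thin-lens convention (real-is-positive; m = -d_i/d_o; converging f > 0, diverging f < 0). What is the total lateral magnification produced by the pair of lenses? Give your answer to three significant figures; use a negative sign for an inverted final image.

Applying the thin-lens equation to the first lens, 1/14.5 = 1/54.5 + 1/d_i1, which gives d_i1 = 19.756 cm.
Its lateral magnification is m_1 = -d_i1/d_o1 = -(19.756)/54.5 = -0.3625.
The intermediate image is 19.756 cm to the right of lens 1, so d_o2 = L - d_i1 = 33 - 19.756 = 13.244 cm.
Applying the thin-lens equation again with f_2 = 30.5 cm and d_o2 = 13.244 cm gives d_i2 = -23.408 cm.
m_2 = -(-23.408)/(13.244) = 1.7675.
Total m = m_1 x m_2 = (-0.3625)(1.7675) = -0.6407.

-0.641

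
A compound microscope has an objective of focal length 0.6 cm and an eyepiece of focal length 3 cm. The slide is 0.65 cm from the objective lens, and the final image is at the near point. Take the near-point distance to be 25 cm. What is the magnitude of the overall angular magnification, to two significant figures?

110

Objective: 1/d_i = 1/f_obj - 1/d_o = 1/0.6 - 1/0.65 = 0.12821 cm^-1, so d_i = 7.800 cm.
m_obj = -d_i/d_o = -7.800/0.65 = -12.000.
Eyepiece angular magnification (image at near point): M_eye = 1 + D/f_e = 1 + 25/3 = 9.333.
Overall M = m_obj x M_eye = (-12.000)(9.333) = -112.00.
|M| = 112.00.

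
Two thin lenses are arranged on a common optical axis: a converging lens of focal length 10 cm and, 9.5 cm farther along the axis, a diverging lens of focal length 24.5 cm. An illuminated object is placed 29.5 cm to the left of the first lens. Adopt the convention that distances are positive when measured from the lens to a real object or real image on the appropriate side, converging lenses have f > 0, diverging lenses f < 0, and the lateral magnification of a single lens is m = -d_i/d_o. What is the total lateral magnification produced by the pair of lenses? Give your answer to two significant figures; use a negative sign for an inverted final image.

-0.67

Applying the thin-lens equation to the first lens, 1/10 = 1/29.5 + 1/d_i1, which gives d_i1 = 15.128 cm.
Its lateral magnification is m_1 = -d_i1/d_o1 = -(15.128)/29.5 = -0.5128.
Since 15.128 cm > 9.5 cm, the first image lies past the second lens and serves as a virtual object: d_o2 = L - d_i1 = -5.628 cm.
Applying the thin-lens equation again with f_2 = -24.5 cm and d_o2 = -5.628 cm gives d_i2 = 7.307 cm.
m_2 = -(7.307)/(-5.628) = 1.2982.
Overall magnification: m = m_1 m_2 = -0.6658.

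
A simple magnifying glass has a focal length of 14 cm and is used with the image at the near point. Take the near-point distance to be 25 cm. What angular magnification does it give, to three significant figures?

2.79

M = 1 + D/f = 1 + 25/14 = 2.786.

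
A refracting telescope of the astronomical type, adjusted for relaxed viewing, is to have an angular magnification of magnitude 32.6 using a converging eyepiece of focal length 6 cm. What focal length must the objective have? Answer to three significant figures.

|M| = f_obj/|f_eye|, so f_obj = |M| x |f_eye| = 32.6 x 6 = 195.600 cm.

196 cm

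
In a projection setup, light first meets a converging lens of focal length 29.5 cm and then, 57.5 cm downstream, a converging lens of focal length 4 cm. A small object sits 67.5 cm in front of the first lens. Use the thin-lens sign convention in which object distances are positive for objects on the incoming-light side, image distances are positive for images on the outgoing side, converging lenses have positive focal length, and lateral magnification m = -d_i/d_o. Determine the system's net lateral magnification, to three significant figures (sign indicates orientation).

First lens: d_i1 = 1/(1/29.5 - 1/67.5) = 52.401 cm.
m_1 = -(52.401)/67.5 = -0.7763.
That image sits 5.099 cm in front of the second lens, so d_o2 = 5.099 cm.
Second lens: d_i2 = 1/(1/4 - 1/(5.099)) = 18.563 cm.
m_2 = -(18.563)/(5.099) = -3.6407.
The system's lateral magnification is m_1 m_2 = (-0.7763)(-3.6407) = 2.8263.

2.83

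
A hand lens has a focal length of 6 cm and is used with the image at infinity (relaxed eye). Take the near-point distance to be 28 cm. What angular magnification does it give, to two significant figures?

M = D/f = 28/6 = 4.667.

4.7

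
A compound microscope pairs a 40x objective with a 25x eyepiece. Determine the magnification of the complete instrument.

1000

The overall magnification of a compound microscope is the product of the objective and eyepiece magnifications:
M = M_obj x M_eye = 40 x 25 = 1000.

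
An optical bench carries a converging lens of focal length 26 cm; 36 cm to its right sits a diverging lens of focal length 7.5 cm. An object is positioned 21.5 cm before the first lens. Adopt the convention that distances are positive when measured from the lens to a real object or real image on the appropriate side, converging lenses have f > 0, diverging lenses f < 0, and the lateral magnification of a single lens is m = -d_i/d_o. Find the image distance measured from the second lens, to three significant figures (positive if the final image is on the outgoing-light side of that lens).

-7.16 cm

Lens 1: 1/d_i1 = 1/f_1 - 1/d_o1 = 1/26 - 1/21.5 = -0.00805 cm^-1, so d_i1 = -124.222 cm.
With d_i1 < 0 the first image is virtual and lies on the object side; the object distance for lens 2 is d_o2 = 36 - (-124.222) = 160.222 cm.
Lens 2: 1/d_i2 = 1/f_2 - 1/d_o2 = 1/(-7.5) - 1/(160.222) = -0.13957 cm^-1, so d_i2 = -7.165 cm.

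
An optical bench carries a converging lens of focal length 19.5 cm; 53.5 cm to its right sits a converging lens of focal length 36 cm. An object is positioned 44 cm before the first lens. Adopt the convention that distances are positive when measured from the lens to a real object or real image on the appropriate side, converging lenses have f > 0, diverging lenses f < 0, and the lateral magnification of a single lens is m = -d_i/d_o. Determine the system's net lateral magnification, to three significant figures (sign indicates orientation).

-1.64

Applying the thin-lens equation to the first lens, 1/19.5 = 1/44 + 1/d_i1, which gives d_i1 = 35.020 cm.
Its lateral magnification is m_1 = -d_i1/d_o1 = -(35.020)/44 = -0.7959.
That image sits 18.480 cm in front of the second lens, so d_o2 = 18.480 cm.
Applying the thin-lens equation again with f_2 = 36 cm and d_o2 = 18.480 cm gives d_i2 = -37.971 cm.
m_2 = -(-37.971)/(18.480) = 2.0547.
The system's lateral magnification is m_1 m_2 = (-0.7959)(2.0547) = -1.6354.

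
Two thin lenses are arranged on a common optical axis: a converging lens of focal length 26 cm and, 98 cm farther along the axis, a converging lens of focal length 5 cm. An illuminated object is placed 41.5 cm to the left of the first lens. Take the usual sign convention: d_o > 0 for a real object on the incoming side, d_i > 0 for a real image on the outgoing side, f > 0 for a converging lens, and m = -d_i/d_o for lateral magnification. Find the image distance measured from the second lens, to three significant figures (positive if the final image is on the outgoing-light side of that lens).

Lens 1: 1/d_i1 = 1/f_1 - 1/d_o1 = 1/26 - 1/41.5 = 0.01437 cm^-1, so d_i1 = 69.613 cm.
The intermediate image is 69.613 cm to the right of lens 1, so d_o2 = L - d_i1 = 98 - 69.613 = 28.387 cm.
Lens 2: 1/d_i2 = 1/f_2 - 1/d_o2 = 1/5 - 1/(28.387) = 0.16477 cm^-1, so d_i2 = 6.069 cm.

6.07 cm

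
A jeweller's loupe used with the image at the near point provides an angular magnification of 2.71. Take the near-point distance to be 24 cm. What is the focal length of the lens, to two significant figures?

For the image at the near point, M = 1 + D/f.
f = D/(M - 1) = 24/(2.71 - 1) = 14.035 cm.

14 cm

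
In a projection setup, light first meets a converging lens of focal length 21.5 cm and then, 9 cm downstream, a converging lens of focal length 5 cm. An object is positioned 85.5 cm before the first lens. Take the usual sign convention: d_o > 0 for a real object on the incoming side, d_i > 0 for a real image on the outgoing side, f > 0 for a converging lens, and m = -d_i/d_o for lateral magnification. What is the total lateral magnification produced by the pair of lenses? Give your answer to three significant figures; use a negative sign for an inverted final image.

Lens 1: 1/d_i1 = 1/f_1 - 1/d_o1 = 1/21.5 - 1/85.5 = 0.03482 cm^-1, so d_i1 = 28.723 cm.
m_1 = -(28.723)/85.5 = -0.3359.
Since 28.723 cm > 9 cm, the first image lies past the second lens and serves as a virtual object: d_o2 = L - d_i1 = -19.723 cm.
Lens 2: 1/d_i2 = 1/f_2 - 1/d_o2 = 1/5 - 1/(-19.723) = 0.25070 cm^-1, so d_i2 = 3.989 cm.
m_2 = -(3.989)/(-19.723) = 0.2022.
Overall magnification: m = m_1 m_2 = -0.0679.

-0.0679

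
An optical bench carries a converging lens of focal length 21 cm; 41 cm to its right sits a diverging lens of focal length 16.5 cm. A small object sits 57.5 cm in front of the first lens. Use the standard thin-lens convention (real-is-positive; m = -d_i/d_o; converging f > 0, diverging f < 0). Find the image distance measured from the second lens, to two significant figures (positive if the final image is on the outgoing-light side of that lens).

-5.4 cm

First lens: d_i1 = 1/(1/21 - 1/57.5) = 33.082 cm.
That image sits 7.918 cm in front of the second lens, so d_o2 = 7.918 cm.
Second lens: d_i2 = 1/(1/(-16.5) - 1/(7.918)) = -5.350 cm.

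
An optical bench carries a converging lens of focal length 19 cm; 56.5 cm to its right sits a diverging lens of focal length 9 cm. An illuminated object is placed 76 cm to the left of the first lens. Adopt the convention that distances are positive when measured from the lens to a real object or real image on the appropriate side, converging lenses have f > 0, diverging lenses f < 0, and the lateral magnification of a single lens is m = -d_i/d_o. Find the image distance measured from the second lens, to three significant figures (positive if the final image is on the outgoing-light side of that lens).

-6.98 cm

Lens 1: 1/d_i1 = 1/f_1 - 1/d_o1 = 1/19 - 1/76 = 0.03947 cm^-1, so d_i1 = 25.333 cm.
That image sits 31.167 cm in front of the second lens, so d_o2 = 31.167 cm.
Lens 2: 1/d_i2 = 1/f_2 - 1/d_o2 = 1/(-9) - 1/(31.167) = -0.14320 cm^-1, so d_i2 = -6.983 cm.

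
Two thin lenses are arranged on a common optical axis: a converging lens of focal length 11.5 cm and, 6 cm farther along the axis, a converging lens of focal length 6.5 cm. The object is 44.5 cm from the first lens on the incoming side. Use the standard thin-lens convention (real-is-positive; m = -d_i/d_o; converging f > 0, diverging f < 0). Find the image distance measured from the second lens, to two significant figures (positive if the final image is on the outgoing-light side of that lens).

First lens: d_i1 = 1/(1/11.5 - 1/44.5) = 15.508 cm.
Since 15.508 cm > 6 cm, the first image lies past the second lens and serves as a virtual object: d_o2 = L - d_i1 = -9.508 cm.
Second lens: d_i2 = 1/(1/6.5 - 1/(-9.508)) = 3.861 cm.

3.9 cm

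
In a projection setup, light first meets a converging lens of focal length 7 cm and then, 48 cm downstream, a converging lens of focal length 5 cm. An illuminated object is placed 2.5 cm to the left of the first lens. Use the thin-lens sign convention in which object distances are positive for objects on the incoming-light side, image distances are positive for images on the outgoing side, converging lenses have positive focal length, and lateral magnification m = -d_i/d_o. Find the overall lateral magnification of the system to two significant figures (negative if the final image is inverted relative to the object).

-0.17

Applying the thin-lens equation to the first lens, 1/7 = 1/2.5 + 1/d_i1, which gives d_i1 = -3.889 cm.
Its lateral magnification is m_1 = -d_i1/d_o1 = -(-3.889)/2.5 = 1.5556.
With d_i1 < 0 the first image is virtual and lies on the object side; the object distance for lens 2 is d_o2 = 48 - (-3.889) = 51.889 cm.
Applying the thin-lens equation again with f_2 = 5 cm and d_o2 = 51.889 cm gives d_i2 = 5.533 cm.
m_2 = -(5.533)/(51.889) = -0.1066.
The system's lateral magnification is m_1 m_2 = (1.5556)(-0.1066) = -0.1659.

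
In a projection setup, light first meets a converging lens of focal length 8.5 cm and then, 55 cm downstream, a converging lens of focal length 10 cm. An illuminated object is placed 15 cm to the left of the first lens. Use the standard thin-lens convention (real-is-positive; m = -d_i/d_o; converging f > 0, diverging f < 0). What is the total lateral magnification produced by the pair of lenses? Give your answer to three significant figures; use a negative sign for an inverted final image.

First lens: d_i1 = 1/(1/8.5 - 1/15) = 19.615 cm.
m_1 = -(19.615)/15 = -1.3077.
That image sits 35.385 cm in front of the second lens, so d_o2 = 35.385 cm.
Second lens: d_i2 = 1/(1/10 - 1/(35.385)) = 13.939 cm.
m_2 = -(13.939)/(35.385) = -0.3939.
Total m = m_1 x m_2 = (-1.3077)(-0.3939) = 0.5152.

0.515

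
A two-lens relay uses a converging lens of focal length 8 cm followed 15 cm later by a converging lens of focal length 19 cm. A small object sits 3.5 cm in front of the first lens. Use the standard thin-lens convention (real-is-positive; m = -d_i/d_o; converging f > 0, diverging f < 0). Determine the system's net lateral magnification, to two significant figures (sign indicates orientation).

Lens 1: 1/d_i1 = 1/f_1 - 1/d_o1 = 1/8 - 1/3.5 = -0.16071 cm^-1, so d_i1 = -6.222 cm.
m_1 = -(-6.222)/3.5 = 1.7778.
The intermediate image is virtual, 6.222 cm to the left of lens 1, so d_o2 = L - d_i1 = 15 - (-6.222) = 21.222 cm.
Lens 2: 1/d_i2 = 1/f_2 - 1/d_o2 = 1/19 - 1/(21.222) = 0.00551 cm^-1, so d_i2 = 181.450 cm.
m_2 = -(181.450)/(21.222) = -8.5500.
Overall magnification: m = m_1 m_2 = -15.2000.

-15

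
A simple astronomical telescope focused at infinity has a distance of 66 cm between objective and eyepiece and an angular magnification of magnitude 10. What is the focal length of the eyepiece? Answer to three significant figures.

6.00 cm

In normal adjustment the tube length equals f_obj + f_eye and |M| = f_obj/f_eye.
So f_obj = 10 f_eye and 10 f_eye + f_eye = 66 cm, giving f_eye = 66/11 = 6.000 cm and f_obj = 60.000 cm.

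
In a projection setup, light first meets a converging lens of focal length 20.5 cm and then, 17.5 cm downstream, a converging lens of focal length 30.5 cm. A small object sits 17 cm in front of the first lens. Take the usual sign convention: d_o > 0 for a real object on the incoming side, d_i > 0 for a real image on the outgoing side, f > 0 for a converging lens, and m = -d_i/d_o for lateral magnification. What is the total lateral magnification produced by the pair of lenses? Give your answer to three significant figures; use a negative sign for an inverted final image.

Lens 1: 1/d_i1 = 1/f_1 - 1/d_o1 = 1/20.5 - 1/17 = -0.01004 cm^-1, so d_i1 = -99.571 cm.
m_1 = -(-99.571)/17 = 5.8571.
The intermediate image is virtual, 99.571 cm to the left of lens 1, so d_o2 = L - d_i1 = 17.5 - (-99.571) = 117.071 cm.
Lens 2: 1/d_i2 = 1/f_2 - 1/d_o2 = 1/30.5 - 1/(117.071) = 0.02425 cm^-1, so d_i2 = 41.245 cm.
m_2 = -(41.245)/(117.071) = -0.3523.
The system's lateral magnification is m_1 m_2 = (5.8571)(-0.3523) = -2.0635.

-2.06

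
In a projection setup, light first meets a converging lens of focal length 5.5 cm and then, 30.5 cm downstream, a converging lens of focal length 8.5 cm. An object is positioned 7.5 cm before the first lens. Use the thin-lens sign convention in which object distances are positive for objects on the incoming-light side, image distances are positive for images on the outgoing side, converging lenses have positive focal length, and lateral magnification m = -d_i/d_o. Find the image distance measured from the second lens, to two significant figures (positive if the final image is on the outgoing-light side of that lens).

61 cm

Applying the thin-lens equation to the first lens, 1/5.5 = 1/7.5 + 1/d_i1, which gives d_i1 = 20.625 cm.
Object distance for lens 2: d_o2 = 30.5 - 20.625 = 9.875 cm.
Applying the thin-lens equation again with f_2 = 8.5 cm and d_o2 = 9.875 cm gives d_i2 = 61.045 cm.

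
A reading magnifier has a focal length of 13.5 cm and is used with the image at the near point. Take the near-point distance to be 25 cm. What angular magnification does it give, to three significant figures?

M = 1 + D/f = 1 + 25/13.5 = 2.852.

2.85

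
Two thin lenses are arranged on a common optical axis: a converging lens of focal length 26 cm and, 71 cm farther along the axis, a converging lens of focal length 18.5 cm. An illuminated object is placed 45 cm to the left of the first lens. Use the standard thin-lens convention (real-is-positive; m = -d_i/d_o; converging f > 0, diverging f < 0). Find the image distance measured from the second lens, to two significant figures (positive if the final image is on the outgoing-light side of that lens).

First lens: d_i1 = 1/(1/26 - 1/45) = 61.579 cm.
That image sits 9.421 cm in front of the second lens, so d_o2 = 9.421 cm.
Second lens: d_i2 = 1/(1/18.5 - 1/(9.421)) = -19.197 cm.

-19 cm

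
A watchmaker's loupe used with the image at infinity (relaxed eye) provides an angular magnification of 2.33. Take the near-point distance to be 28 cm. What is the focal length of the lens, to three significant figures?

For the image at infinity, M = D/f.
f = D/M = 28/2.33 = 12.017 cm.

12.0 cm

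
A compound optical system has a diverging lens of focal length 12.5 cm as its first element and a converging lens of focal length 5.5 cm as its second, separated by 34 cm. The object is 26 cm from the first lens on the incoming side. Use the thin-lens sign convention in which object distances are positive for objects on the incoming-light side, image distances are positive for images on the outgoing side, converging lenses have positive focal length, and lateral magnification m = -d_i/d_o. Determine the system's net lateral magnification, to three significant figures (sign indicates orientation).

-0.0483

First lens: d_i1 = 1/(1/(-12.5) - 1/26) = -8.442 cm.
m_1 = -(-8.442)/26 = 0.3247.
With d_i1 < 0 the first image is virtual and lies on the object side; the object distance for lens 2 is d_o2 = 34 - (-8.442) = 42.442 cm.
Second lens: d_i2 = 1/(1/5.5 - 1/(42.442)) = 6.319 cm.
m_2 = -(6.319)/(42.442) = -0.1489.
Total m = m_1 x m_2 = (0.3247)(-0.1489) = -0.0483.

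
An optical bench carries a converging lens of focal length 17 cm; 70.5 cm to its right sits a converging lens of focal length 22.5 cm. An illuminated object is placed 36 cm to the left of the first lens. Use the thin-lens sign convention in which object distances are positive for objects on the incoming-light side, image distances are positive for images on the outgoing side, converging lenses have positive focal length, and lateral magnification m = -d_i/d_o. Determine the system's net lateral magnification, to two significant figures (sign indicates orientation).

1.3

Lens 1: 1/d_i1 = 1/f_1 - 1/d_o1 = 1/17 - 1/36 = 0.03105 cm^-1, so d_i1 = 32.211 cm.
m_1 = -(32.211)/36 = -0.8947.
Object distance for lens 2: d_o2 = 70.5 - 32.211 = 38.289 cm.
Lens 2: 1/d_i2 = 1/f_2 - 1/d_o2 = 1/22.5 - 1/(38.289) = 0.01833 cm^-1, so d_i2 = 54.562 cm.
m_2 = -(54.562)/(38.289) = -1.4250.
The system's lateral magnification is m_1 m_2 = (-0.8947)(-1.4250) = 1.2750.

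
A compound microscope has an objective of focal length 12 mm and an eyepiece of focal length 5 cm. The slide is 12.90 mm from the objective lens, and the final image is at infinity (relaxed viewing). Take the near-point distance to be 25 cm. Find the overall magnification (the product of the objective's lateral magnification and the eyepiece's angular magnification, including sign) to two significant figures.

Convert to cm: f_obj = 12 mm = 1.2 cm; d_o = 12.90 mm = 1.29 cm.
Objective: 1/d_i = 1/f_obj - 1/d_o = 1/1.2 - 1/1.29 = 0.05814 cm^-1, so d_i = 17.200 cm.
m_obj = -d_i/d_o = -17.200/1.29 = -13.333.
Eyepiece angular magnification (image at infinity): M_eye = D/f_e = 25/5 = 5.000.
Overall M = m_obj x M_eye = (-13.333)(5.000) = -66.67.

-67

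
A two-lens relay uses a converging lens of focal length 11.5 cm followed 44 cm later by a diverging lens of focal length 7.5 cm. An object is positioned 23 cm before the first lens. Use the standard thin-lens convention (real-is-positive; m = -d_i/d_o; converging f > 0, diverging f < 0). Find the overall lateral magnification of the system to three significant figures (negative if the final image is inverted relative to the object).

Lens 1: 1/d_i1 = 1/f_1 - 1/d_o1 = 1/11.5 - 1/23 = 0.04348 cm^-1, so d_i1 = 23.000 cm.
m_1 = -(23.000)/23 = -1.0000.
That image sits 21.000 cm in front of the second lens, so d_o2 = 21.000 cm.
Lens 2: 1/d_i2 = 1/f_2 - 1/d_o2 = 1/(-7.5) - 1/(21.000) = -0.18095 cm^-1, so d_i2 = -5.526 cm.
m_2 = -(-5.526)/(21.000) = 0.2632.
The system's lateral magnification is m_1 m_2 = (-1.0000)(0.2632) = -0.2632.

-0.263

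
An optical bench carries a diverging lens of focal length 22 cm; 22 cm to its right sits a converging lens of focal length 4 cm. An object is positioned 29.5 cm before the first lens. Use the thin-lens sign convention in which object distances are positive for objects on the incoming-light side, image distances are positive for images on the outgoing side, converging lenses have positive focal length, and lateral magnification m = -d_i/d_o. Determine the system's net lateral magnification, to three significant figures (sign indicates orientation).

-0.0558

Applying the thin-lens equation to the first lens, 1/(-22) = 1/29.5 + 1/d_i1, which gives d_i1 = -12.602 cm.
Its lateral magnification is m_1 = -d_i1/d_o1 = -(-12.602)/29.5 = 0.4272.
The intermediate image is virtual, 12.602 cm to the left of lens 1, so d_o2 = L - d_i1 = 22 - (-12.602) = 34.602 cm.
Applying the thin-lens equation again with f_2 = 4 cm and d_o2 = 34.602 cm gives d_i2 = 4.523 cm.
m_2 = -(4.523)/(34.602) = -0.1307.
Overall magnification: m = m_1 m_2 = -0.0558.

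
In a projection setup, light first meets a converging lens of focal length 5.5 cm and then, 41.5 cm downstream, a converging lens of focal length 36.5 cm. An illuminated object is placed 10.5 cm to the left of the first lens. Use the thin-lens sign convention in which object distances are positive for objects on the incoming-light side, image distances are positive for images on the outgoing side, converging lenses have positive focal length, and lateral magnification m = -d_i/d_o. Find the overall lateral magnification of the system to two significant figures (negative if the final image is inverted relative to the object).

First lens: d_i1 = 1/(1/5.5 - 1/10.5) = 11.550 cm.
m_1 = -(11.550)/10.5 = -1.1000.
Object distance for lens 2: d_o2 = 41.5 - 11.550 = 29.950 cm.
Second lens: d_i2 = 1/(1/36.5 - 1/(29.950)) = -166.897 cm.
m_2 = -(-166.897)/(29.950) = 5.5725.
Overall magnification: m = m_1 m_2 = -6.1298.

-6.1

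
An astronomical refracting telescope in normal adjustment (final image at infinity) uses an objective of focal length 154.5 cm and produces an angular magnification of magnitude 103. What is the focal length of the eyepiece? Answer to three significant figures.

|M| = f_obj/f_eye, so f_eye = f_obj/|M| = 154.5/103.0 = 1.500 cm.

1.50 cm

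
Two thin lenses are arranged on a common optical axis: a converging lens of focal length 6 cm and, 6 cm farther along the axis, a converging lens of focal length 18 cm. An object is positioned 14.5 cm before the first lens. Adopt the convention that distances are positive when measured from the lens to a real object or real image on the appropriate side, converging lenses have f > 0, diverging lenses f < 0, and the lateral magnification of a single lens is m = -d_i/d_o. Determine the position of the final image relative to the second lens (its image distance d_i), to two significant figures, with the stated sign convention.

3.4 cm

Lens 1: 1/d_i1 = 1/f_1 - 1/d_o1 = 1/6 - 1/14.5 = 0.09770 cm^-1, so d_i1 = 10.235 cm.
This image would form 10.235 cm past lens 1, i.e. 4.235 cm beyond lens 2, so it is a virtual object for lens 2: d_o2 = 6 - 10.235 = -4.235 cm.
Lens 2: 1/d_i2 = 1/f_2 - 1/d_o2 = 1/18 - 1/(-4.235) = 0.29167 cm^-1, so d_i2 = 3.429 cm.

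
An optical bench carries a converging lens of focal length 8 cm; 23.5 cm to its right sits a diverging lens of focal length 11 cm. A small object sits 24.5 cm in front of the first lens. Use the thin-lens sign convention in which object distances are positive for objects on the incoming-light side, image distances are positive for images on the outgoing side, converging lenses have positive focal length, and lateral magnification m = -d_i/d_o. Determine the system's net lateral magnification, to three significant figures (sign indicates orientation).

First lens: d_i1 = 1/(1/8 - 1/24.5) = 11.879 cm.
m_1 = -(11.879)/24.5 = -0.4848.
Object distance for lens 2: d_o2 = 23.5 - 11.879 = 11.621 cm.
Second lens: d_i2 = 1/(1/(-11) - 1/(11.621)) = -5.651 cm.
m_2 = -(-5.651)/(11.621) = 0.4863.
Overall magnification: m = m_1 m_2 = -0.2358.

-0.236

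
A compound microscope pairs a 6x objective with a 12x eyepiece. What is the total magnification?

72

The overall magnification of a compound microscope is the product of the objective and eyepiece magnifications:
M = M_obj x M_eye = 6 x 12 = 72.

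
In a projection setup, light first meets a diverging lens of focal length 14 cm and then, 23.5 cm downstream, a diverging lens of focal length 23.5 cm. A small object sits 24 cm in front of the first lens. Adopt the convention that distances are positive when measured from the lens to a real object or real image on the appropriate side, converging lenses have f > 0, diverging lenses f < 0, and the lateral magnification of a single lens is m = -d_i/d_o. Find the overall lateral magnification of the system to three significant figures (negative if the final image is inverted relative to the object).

0.155

First lens: d_i1 = 1/(1/(-14) - 1/24) = -8.842 cm.
m_1 = -(-8.842)/24 = 0.3684.
The intermediate image is virtual, 8.842 cm to the left of lens 1, so d_o2 = L - d_i1 = 23.5 - (-8.842) = 32.342 cm.
Second lens: d_i2 = 1/(1/(-23.5) - 1/(32.342)) = -13.611 cm.
m_2 = -(-13.611)/(32.342) = 0.4208.
Total m = m_1 x m_2 = (0.3684)(0.4208) = 0.1550.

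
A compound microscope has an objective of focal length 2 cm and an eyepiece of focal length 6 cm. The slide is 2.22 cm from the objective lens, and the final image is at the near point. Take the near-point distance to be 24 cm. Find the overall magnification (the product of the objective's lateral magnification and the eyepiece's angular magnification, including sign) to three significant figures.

Objective: 1/d_i = 1/f_obj - 1/d_o = 1/2 - 1/2.22 = 0.04955 cm^-1, so d_i = 20.182 cm.
m_obj = -d_i/d_o = -20.182/2.22 = -9.091.
Eyepiece angular magnification (image at near point): M_eye = 1 + D/f_e = 1 + 24/6 = 5.000.
Overall M = m_obj x M_eye = (-9.091)(5.000) = -45.45.

-45.5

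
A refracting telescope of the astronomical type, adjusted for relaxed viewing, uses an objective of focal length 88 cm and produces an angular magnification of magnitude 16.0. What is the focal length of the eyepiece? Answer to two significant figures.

5.5 cm

|M| = f_obj/f_eye, so f_eye = f_obj/|M| = 88/16.0 = 5.500 cm.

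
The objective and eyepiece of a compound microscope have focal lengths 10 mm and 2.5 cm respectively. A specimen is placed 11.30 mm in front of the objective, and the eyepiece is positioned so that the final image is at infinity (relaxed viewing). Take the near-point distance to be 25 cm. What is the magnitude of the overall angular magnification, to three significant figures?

Convert to cm: f_obj = 10 mm = 1 cm; d_o = 11.30 mm = 1.13 cm.
Objective: 1/d_i = 1/f_obj - 1/d_o = 1/1 - 1/1.13 = 0.11504 cm^-1, so d_i = 8.692 cm.
m_obj = -d_i/d_o = -8.692/1.13 = -7.692.
Eyepiece angular magnification (image at infinity): M_eye = D/f_e = 25/2.5 = 10.000.
Overall M = m_obj x M_eye = (-7.692)(10.000) = -76.92.
|M| = 76.92.

76.9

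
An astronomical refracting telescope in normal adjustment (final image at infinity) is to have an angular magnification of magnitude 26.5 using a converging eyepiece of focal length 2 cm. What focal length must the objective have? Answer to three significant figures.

|M| = f_obj/|f_eye|, so f_obj = |M| x |f_eye| = 26.5 x 2 = 53.000 cm.

53.0 cm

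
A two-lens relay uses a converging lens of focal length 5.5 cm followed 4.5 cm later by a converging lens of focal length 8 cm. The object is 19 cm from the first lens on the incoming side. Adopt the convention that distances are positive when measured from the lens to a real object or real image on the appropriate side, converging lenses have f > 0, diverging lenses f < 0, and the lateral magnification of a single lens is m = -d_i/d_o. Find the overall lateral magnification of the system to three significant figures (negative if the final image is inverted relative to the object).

-0.290

First lens: d_i1 = 1/(1/5.5 - 1/19) = 7.741 cm.
m_1 = -(7.741)/19 = -0.4074.
This image would form 7.741 cm past lens 1, i.e. 3.241 cm beyond lens 2, so it is a virtual object for lens 2: d_o2 = 4.5 - 7.741 = -3.241 cm.
Second lens: d_i2 = 1/(1/8 - 1/(-3.241)) = 2.306 cm.
m_2 = -(2.306)/(-3.241) = 0.7117.
Total m = m_1 x m_2 = (-0.4074)(0.7117) = -0.2900.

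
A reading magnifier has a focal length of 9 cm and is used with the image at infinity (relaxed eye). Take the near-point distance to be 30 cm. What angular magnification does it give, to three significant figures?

3.33

M = D/f = 30/9 = 3.333.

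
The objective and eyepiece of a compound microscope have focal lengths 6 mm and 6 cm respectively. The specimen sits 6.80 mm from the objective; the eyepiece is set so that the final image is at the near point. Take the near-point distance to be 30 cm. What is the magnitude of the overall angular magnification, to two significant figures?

45

Convert to cm: f_obj = 6 mm = 0.6 cm; d_o = 6.80 mm = 0.68 cm.
Objective: 1/d_i = 1/f_obj - 1/d_o = 1/0.6 - 1/0.68 = 0.19608 cm^-1, so d_i = 5.100 cm.
m_obj = -d_i/d_o = -5.100/0.68 = -7.500.
Eyepiece angular magnification (image at near point): M_eye = 1 + D/f_e = 1 + 30/6 = 6.000.
Overall M = m_obj x M_eye = (-7.500)(6.000) = -45.00.
|M| = 45.00.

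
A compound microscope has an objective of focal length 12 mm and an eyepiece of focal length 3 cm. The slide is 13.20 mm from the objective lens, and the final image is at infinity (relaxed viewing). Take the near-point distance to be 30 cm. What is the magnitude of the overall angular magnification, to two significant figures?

Convert to cm: f_obj = 12 mm = 1.2 cm; d_o = 13.20 mm = 1.32 cm.
Objective: 1/d_i = 1/f_obj - 1/d_o = 1/1.2 - 1/1.32 = 0.07576 cm^-1, so d_i = 13.200 cm.
m_obj = -d_i/d_o = -13.200/1.32 = -10.000.
Eyepiece angular magnification (image at infinity): M_eye = D/f_e = 30/3 = 10.000.
Overall M = m_obj x M_eye = (-10.000)(10.000) = -100.00.
|M| = 100.00.

100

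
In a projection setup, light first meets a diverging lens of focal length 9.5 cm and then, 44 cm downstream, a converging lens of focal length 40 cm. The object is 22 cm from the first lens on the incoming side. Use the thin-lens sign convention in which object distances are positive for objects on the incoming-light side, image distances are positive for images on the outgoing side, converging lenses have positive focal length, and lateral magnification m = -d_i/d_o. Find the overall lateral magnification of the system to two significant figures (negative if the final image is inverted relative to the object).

-1.1

First lens: d_i1 = 1/(1/(-9.5) - 1/22) = -6.635 cm.
m_1 = -(-6.635)/22 = 0.3016.
With d_i1 < 0 the first image is virtual and lies on the object side; the object distance for lens 2 is d_o2 = 44 - (-6.635) = 50.635 cm.
Second lens: d_i2 = 1/(1/40 - 1/(50.635)) = 190.448 cm.
m_2 = -(190.448)/(50.635) = -3.7612.
The system's lateral magnification is m_1 m_2 = (0.3016)(-3.7612) = -1.1343.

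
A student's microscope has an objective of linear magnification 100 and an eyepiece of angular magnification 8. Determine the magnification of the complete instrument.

800

The overall magnification of a compound microscope is the product of the objective and eyepiece magnifications:
M = M_obj x M_eye = 100 x 8 = 800.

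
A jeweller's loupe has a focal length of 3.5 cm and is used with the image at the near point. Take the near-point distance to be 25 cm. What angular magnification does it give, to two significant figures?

M = 1 + D/f = 1 + 25/3.5 = 8.143.

8.1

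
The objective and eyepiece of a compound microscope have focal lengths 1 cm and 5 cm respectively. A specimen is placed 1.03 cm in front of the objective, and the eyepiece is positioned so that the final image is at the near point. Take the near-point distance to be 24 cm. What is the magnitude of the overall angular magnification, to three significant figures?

Objective: 1/d_i = 1/f_obj - 1/d_o = 1/1 - 1/1.03 = 0.02913 cm^-1, so d_i = 34.333 cm.
m_obj = -d_i/d_o = -34.333/1.03 = -33.333.
Eyepiece angular magnification (image at near point): M_eye = 1 + D/f_e = 1 + 24/5 = 5.800.
Overall M = m_obj x M_eye = (-33.333)(5.800) = -193.33.
|M| = 193.33.

193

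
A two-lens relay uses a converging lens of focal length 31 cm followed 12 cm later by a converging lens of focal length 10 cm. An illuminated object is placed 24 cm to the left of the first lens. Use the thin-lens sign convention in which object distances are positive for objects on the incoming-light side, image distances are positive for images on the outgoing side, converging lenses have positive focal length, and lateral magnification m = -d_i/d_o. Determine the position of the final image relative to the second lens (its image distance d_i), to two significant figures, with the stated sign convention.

First lens: d_i1 = 1/(1/31 - 1/24) = -106.286 cm.
With d_i1 < 0 the first image is virtual and lies on the object side; the object distance for lens 2 is d_o2 = 12 - (-106.286) = 118.286 cm.
Second lens: d_i2 = 1/(1/10 - 1/(118.286)) = 10.923 cm.

11 cm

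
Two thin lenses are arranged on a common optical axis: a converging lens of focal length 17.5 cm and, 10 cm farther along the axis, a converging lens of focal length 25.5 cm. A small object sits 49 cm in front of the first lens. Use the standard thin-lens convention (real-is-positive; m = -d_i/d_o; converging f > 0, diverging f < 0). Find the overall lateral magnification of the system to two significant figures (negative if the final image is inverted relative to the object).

First lens: d_i1 = 1/(1/17.5 - 1/49) = 27.222 cm.
m_1 = -(27.222)/49 = -0.5556.
Since 27.222 cm > 10 cm, the first image lies past the second lens and serves as a virtual object: d_o2 = L - d_i1 = -17.222 cm.
Second lens: d_i2 = 1/(1/25.5 - 1/(-17.222)) = 10.280 cm.
m_2 = -(10.280)/(-17.222) = 0.5969.
Total m = m_1 x m_2 = (-0.5556)(0.5969) = -0.3316.

-0.33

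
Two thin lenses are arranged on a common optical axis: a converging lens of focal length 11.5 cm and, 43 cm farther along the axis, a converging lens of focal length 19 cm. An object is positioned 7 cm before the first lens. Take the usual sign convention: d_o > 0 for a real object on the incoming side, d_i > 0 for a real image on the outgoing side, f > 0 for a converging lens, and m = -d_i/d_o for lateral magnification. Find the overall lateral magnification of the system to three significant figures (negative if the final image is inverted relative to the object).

Lens 1: 1/d_i1 = 1/f_1 - 1/d_o1 = 1/11.5 - 1/7 = -0.05590 cm^-1, so d_i1 = -17.889 cm.
m_1 = -(-17.889)/7 = 2.5556.
The intermediate image is virtual, 17.889 cm to the left of lens 1, so d_o2 = L - d_i1 = 43 - (-17.889) = 60.889 cm.
Lens 2: 1/d_i2 = 1/f_2 - 1/d_o2 = 1/19 - 1/(60.889) = 0.03621 cm^-1, so d_i2 = 27.618 cm.
m_2 = -(27.618)/(60.889) = -0.4536.
Overall magnification: m = m_1 m_2 = -1.1592.

-1.16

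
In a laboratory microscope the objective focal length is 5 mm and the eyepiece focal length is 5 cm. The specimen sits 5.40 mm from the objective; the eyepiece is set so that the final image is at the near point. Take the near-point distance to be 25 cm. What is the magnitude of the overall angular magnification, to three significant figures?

75.0

Convert to cm: f_obj = 5 mm = 0.5 cm; d_o = 5.40 mm = 0.54 cm.
Objective: 1/d_i = 1/f_obj - 1/d_o = 1/0.5 - 1/0.54 = 0.14815 cm^-1, so d_i = 6.750 cm.
m_obj = -d_i/d_o = -6.750/0.54 = -12.500.
Eyepiece angular magnification (image at near point): M_eye = 1 + D/f_e = 1 + 25/5 = 6.000.
Overall M = m_obj x M_eye = (-12.500)(6.000) = -75.00.
|M| = 75.00.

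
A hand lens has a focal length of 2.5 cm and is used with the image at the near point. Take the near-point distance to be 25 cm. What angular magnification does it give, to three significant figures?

M = 1 + D/f = 1 + 25/2.5 = 11.000.

11.0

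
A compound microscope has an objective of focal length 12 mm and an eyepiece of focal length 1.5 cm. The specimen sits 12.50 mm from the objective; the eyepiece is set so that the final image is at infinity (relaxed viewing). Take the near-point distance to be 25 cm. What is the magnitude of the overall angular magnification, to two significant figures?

400

Convert to cm: f_obj = 12 mm = 1.2 cm; d_o = 12.50 mm = 1.25 cm.
Objective: 1/d_i = 1/f_obj - 1/d_o = 1/1.2 - 1/1.25 = 0.03333 cm^-1, so d_i = 30.000 cm.
m_obj = -d_i/d_o = -30.000/1.25 = -24.000.
Eyepiece angular magnification (image at infinity): M_eye = D/f_e = 25/1.5 = 16.667.
Overall M = m_obj x M_eye = (-24.000)(16.667) = -400.00.
|M| = 400.00.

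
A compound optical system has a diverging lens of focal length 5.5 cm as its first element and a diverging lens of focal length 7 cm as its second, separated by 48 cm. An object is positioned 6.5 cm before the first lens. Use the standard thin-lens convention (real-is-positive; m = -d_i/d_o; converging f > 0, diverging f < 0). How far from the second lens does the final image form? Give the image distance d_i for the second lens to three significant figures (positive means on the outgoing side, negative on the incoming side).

-6.15 cm

Applying the thin-lens equation to the first lens, 1/(-5.5) = 1/6.5 + 1/d_i1, which gives d_i1 = -2.979 cm.
With d_i1 < 0 the first image is virtual and lies on the object side; the object distance for lens 2 is d_o2 = 48 - (-2.979) = 50.979 cm.
Applying the thin-lens equation again with f_2 = -7 cm and d_o2 = 50.979 cm gives d_i2 = -6.155 cm.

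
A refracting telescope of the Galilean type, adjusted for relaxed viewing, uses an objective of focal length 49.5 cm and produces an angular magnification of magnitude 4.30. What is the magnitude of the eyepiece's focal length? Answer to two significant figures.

12 cm

|M| = f_obj/|f_eye|, so |f_eye| = f_obj/|M| = 49.5/4.3 = 11.512 cm.
(The eyepiece is diverging, so its signed focal length is -11.512 cm.)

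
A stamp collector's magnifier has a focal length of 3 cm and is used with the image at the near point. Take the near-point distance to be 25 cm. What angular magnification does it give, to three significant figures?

M = 1 + D/f = 1 + 25/3 = 9.333.

9.33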